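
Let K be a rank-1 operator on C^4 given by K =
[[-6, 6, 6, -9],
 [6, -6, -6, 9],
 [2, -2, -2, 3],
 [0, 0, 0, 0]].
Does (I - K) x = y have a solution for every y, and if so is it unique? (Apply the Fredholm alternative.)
(I - K) is invertible (det(I - K) = 15 ≠ 0), so for every y in C^4 the equation (I - K) x = y has a unique solution.

K has rank 1, so it is an outer product K = u v^T: every row of K is a multiple of one row vector. Reading off the entries, u = (3, -3, -1, 0) and v = (-2, 2, 2, -3) (row i of K equals u_i·v^T). A rank-one matrix u v^T satisfies K u = u (v·u) and kills the (3)-dimensional subspace v^⊥, so its characteristic polynomial is lambda^3 (lambda - v·u) with v·u = tr K = -14. Hence the eigenvalues of I - K are 1 (multiplicity 3) and 1 - (-14) = 15, so det(I - K) = 15. (Direct check: I - K =
[[7, -6, -6, 9],
 [-6, 7, 6, -9],
 [-2, 2, 3, -3],
 [0, 0, 0, 1]]
has determinant 15.) The finite-dimensional Fredholm alternative says: either (I - K) is invertible, or ker(I - K) ≠ {0} and then range(I - K) = ker((I - K)^*)^⊥, with dim ker(I - K) = dim ker((I - K)^*). Since det(I - K) ≠ 0, 1 is not an eigenvalue of K and ker(I - K) = {0}, so we are in the first case: for every y there is a unique x = (I - K)^(-1) y. Explicitly, by the Sherman–Morrison formula, (I - u v^T)^(-1) = I + u v^T/(1 - v·u), i.e. (I - K)^(-1) = I + K/(15).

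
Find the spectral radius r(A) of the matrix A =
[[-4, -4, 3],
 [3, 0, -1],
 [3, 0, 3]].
r(A) ≈ 4.0832

The eigenvalues of A are the roots of its characteristic polynomial. With M = A (coefficients from the trace, the sum of principal 2x2 minors, and det A):
  p(λ) = det(λ I - M) = λ^3 + λ^2 - 9λ - 48.
No integer candidate from the rational root theorem (±divisors of 48) is a root, so the roots are irrational. The cubic discriminant is Δ = -51243 < 0, so there is one real root and a complex-conjugate pair. p(4) = -4 and p(5) = 57 have opposite signs, so a root lies in (4, 5); Newton's method refines it to λ ≈ 4.0832. Dividing out (λ - (4.0832)) leaves approximately λ^2 + 5.0832λ + 11.7555. For λ^2 + 5.0832λ + 11.7555 the discriminant is -21.1834. It is negative, so the remaining roots are the complex-conjugate pair λ ≈ -2.5416 ± 2.3013i. Their product equals the constant term, so |λ|^2 ≈ 11.7555 and |λ| ≈ 3.4286.
Thus the eigenvalues (to 4 decimals) are 4.0832 (modulus 4.0832); -2.5416 ± 2.3013i (modulus 3.4286). The spectral radius is the largest modulus: r(A) ≈ 4.0832. (Cross-check: r(A) ≤ ||A||_2 ≈ 6.923; equality holds whenever A is normal, though it can also hold for some non-normal A.)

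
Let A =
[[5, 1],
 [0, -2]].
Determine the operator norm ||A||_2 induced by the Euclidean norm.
||A||_2 = sqrt((30 + sqrt(500))/2) ≈ 5.1167 (= sqrt(largest eigenvalue of A^T A))

||A||_2 = sigma_max(A) = sqrt(lambda_max(A^T A)). Form the symmetric matrix M = A^T A =
[[25, 5],
 [5, 5]].
Its characteristic polynomial (trace, determinant of M give the coefficients) is
  p(λ) = det(λ I - M) = λ^2 - 30λ + 100.
For λ^2 - 30λ + 100 the discriminant is 500. It is nonnegative but not a perfect square, so the roots are real and irrational: λ = (30 ± sqrt(500))/2 ≈ 26.1803, 3.8197.
So the eigenvalues of A^T A are ≈ 3.8197, 26.1803 (all ≥ 0, as they must be for A^T A). The largest is λ_max = (30 + sqrt(500))/2 ≈ 26.1803, hence ||A||_2 = sqrt(λ_max) = sqrt((30 + sqrt(500))/2) ≈ 5.1167.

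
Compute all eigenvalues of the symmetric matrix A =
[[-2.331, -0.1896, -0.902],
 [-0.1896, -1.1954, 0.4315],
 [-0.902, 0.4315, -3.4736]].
sigma(A) ≈ {-4, -2, -1}

A is real symmetric, so its spectrum consists of real eigenvalues. Expanding the characteristic polynomial of the displayed matrix gives
  det(λ I - A) = p(λ) = λ^3 + (7)λ^2 + (14)λ + (8).
Solving p(λ) = 0 yields eigenvalues ≈ -4, -2, -1. (A is shown rounded to 4 decimals, so these recover the underlying integer eigenvalues to within that precision.)
Verification: the trace of A = -7 equals the sum of eigenvalues -7, and det(A) ≈ -8.0001 matches the eigenvalue product -8.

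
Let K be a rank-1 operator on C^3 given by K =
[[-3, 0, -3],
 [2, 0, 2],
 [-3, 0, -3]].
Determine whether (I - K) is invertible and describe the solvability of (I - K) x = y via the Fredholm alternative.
(I - K) is invertible (det(I - K) = 7 ≠ 0), so for every y in C^3 the equation (I - K) x = y has a unique solution.

K has rank 1, so it is an outer product K = u v^T: every row of K is a multiple of one row vector. Reading off the entries, u = (-3, 2, -3) and v = (1, 0, 1) (row i of K equals u_i·v^T). A rank-one matrix u v^T satisfies K u = u (v·u) and kills the (2)-dimensional subspace v^⊥, so its characteristic polynomial is lambda^2 (lambda - v·u) with v·u = tr K = -6. Hence the eigenvalues of I - K are 1 (multiplicity 2) and 1 - (-6) = 7, so det(I - K) = 7. (Direct check: I - K =
[[4, 0, 3],
 [-2, 1, -2],
 [3, 0, 4]]
has determinant 7.) The finite-dimensional Fredholm alternative says: either (I - K) is invertible, or ker(I - K) ≠ {0} and then range(I - K) = ker((I - K)^*)^⊥, with dim ker(I - K) = dim ker((I - K)^*). Since det(I - K) ≠ 0, 1 is not an eigenvalue of K and ker(I - K) = {0}, so we are in the first case: for every y there is a unique x = (I - K)^(-1) y. Explicitly, by the Sherman–Morrison formula, (I - u v^T)^(-1) = I + u v^T/(1 - v·u), i.e. (I - K)^(-1) = I + K/(7).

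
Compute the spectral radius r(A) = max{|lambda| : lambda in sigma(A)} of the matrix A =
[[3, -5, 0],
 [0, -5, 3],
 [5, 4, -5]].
r(A) ≈ 9.2567

The eigenvalues of A are the roots of its characteristic polynomial. With M = A (coefficients from the trace, the sum of principal 2x2 minors, and det A):
  p(λ) = det(λ I - M) = λ^3 + 7λ^2 - 17λ + 36.
No integer candidate from the rational root theorem (±divisors of 36) is a root, so the roots are irrational. The cubic discriminant is Δ = -127683 < 0, so there is one real root and a complex-conjugate pair. p(-10) = -94 and p(-9) = 27 have opposite signs, so a root lies in (-10, -9); Newton's method refines it to λ ≈ -9.2567. Dividing out (λ - (-9.2567)) leaves approximately λ^2 - 2.2567λ + 3.8891. For λ^2 - 2.2567λ + 3.8891 the discriminant is -10.4639. It is negative, so the remaining roots are the complex-conjugate pair λ ≈ 1.1283 ± 1.6174i. Their product equals the constant term, so |λ|^2 ≈ 3.8891 and |λ| ≈ 1.9721.
Thus the eigenvalues (to 4 decimals) are -9.2567 (modulus 9.2567); 1.1283 ± 1.6174i (modulus 1.9721). The spectral radius is the largest modulus: r(A) ≈ 9.2567. (Cross-check: r(A) ≤ ||A||_2 ≈ 9.6999; equality holds whenever A is normal, though it can also hold for some non-normal A.)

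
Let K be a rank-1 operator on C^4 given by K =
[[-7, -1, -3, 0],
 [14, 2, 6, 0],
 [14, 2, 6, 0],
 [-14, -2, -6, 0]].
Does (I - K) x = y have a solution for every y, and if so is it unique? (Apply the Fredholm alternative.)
(I - K) is singular (det(I - K) = 0, i.e. 1 ∈ sigma(K)). (I - K) x = y is solvable iff y ⊥ ker((I - K)^*) = span{(-7, -1, -3, 0)}, i.e. iff -7y_1 - y_2 - 3y_3 = 0. When solvable, the solutions are x = y + c·(1, -2, -2, 2), c arbitrary (ker(I - K) = span{(1, -2, -2, 2)}, dimension 1).

K has rank 1, so it is an outer product K = u v^T: every row of K is a multiple of one row vector. Reading off the entries, u = (1, -2, -2, 2) and v = (-7, -1, -3, 0) (row i of K equals u_i·v^T). A rank-one matrix u v^T satisfies K u = u (v·u) and kills the (3)-dimensional subspace v^⊥, so its characteristic polynomial is lambda^3 (lambda - v·u) with v·u = tr K = 1. Hence the eigenvalues of I - K are 1 (multiplicity 3) and 1 - (1) = 0, so det(I - K) = 0. (Direct check: I - K =
[[8, 1, 3, 0],
 [-14, -1, -6, 0],
 [-14, -2, -5, 0],
 [14, 2, 6, 1]]
has determinant 0.) So 1 is an eigenvalue of K and (I - K) is not invertible. The finite-dimensional Fredholm alternative says: either (I - K) is invertible, or ker(I - K) ≠ {0} and then range(I - K) = ker((I - K)^*)^⊥, with dim ker(I - K) = dim ker((I - K)^*). We are in the second case, so we need both kernels. Kernel of I - K: (I - K) u = u - u (v·u) = u - u = 0, so ker(I - K) = span{u} = span{(1, -2, -2, 2)} (it is exactly 1-dimensional because rank(I - K) = 3). Kernel of the adjoint: K is real, so (I - K)^* = I - K^T = I - v u^T, and (I - v u^T) v = v - v (u·v) = 0; hence ker((I - K)^*) = span{v} = span{(-7, -1, -3, 0)}. Therefore (I - K) x = y is solvable iff <y, v> = 0, i.e. iff -7y_1 - y_2 - 3y_3 = 0. When this holds, K y = u (v·y) = 0, so (I - K) y = y and x = y is a particular solution; the full solution set is the line x = y + c·u = y + c·(1, -2, -2, 2), c ∈ C.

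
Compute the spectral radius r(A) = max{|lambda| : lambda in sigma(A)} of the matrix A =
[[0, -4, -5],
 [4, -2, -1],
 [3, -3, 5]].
r(A) ≈ 5.0963

The eigenvalues of A are the roots of its characteristic polynomial. With M = A (coefficients from the trace, the sum of principal 2x2 minors, and det A):
  p(λ) = det(λ I - M) = λ^3 - 3λ^2 + 18λ - 122.
No integer candidate from the rational root theorem (±divisors of 122) is a root, so the roots are irrational. The cubic discriminant is Δ = -316872 < 0, so there is one real root and a complex-conjugate pair. p(4) = -34 and p(5) = 18 have opposite signs, so a root lies in (4, 5); Newton's method refines it to λ ≈ 4.6973. Dividing out (λ - (4.6973)) leaves approximately λ^2 + 1.6973λ + 25.9725. For λ^2 + 1.6973λ + 25.9725 the discriminant is -101.0094. It is negative, so the remaining roots are the complex-conjugate pair λ ≈ -0.8486 ± 5.0252i. Their product equals the constant term, so |λ|^2 ≈ 25.9725 and |λ| ≈ 5.0963.
Thus the eigenvalues (to 4 decimals) are 4.6973 (modulus 4.6973); -0.8486 ± 5.0252i (modulus 5.0963). The spectral radius is the largest modulus: r(A) ≈ 5.0963. (Cross-check: r(A) ≤ ||A||_2 ≈ 7.4204; equality holds whenever A is normal, though it can also hold for some non-normal A.)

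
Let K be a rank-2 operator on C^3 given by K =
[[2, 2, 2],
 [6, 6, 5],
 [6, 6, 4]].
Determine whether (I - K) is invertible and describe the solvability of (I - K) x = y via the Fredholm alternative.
(I - K) is invertible (det(I - K) = -21 ≠ 0), so for every y in C^3 the equation (I - K) x = y has a unique solution.

K has rank 2 and factors as K = U V^T = u1 v1^T + u2 v2^T with u1 = (0, 1, 2), v1 = (0, 0, -1), u2 = (-1, -3, -3), v2 = (-2, -2, -2) (multiplying out reproduces the displayed K). The nonzero eigenvalues of U V^T coincide with those of the 2 x 2 matrix G = V^T U = [[v1·u1, v1·u2], [v2·u1, v2·u2]] = [[-2, 3], [-6, 14]], and by the Sylvester determinant identity det(I_3 - U V^T) = det(I_2 - V^T U) = det([[3, -3], [6, -13]]) = (3)(-13) - (-3)(6) = -21. (Direct check: I - K =
[[-1, -2, -2],
 [-6, -5, -5],
 [-6, -6, -3]]
has determinant -21.) The finite-dimensional Fredholm alternative says: either (I - K) is invertible, or ker(I - K) ≠ {0} and then range(I - K) = ker((I - K)^*)^⊥, with dim ker(I - K) = dim ker((I - K)^*). Since det(I - K) ≠ 0, 1 is not an eigenvalue of K and ker(I - K) = {0}, so we are in the first case: for every y there is a unique x = (I - K)^(-1) y. (Explicitly, by the Woodbury identity, (I - U V^T)^(-1) = I + U (I_2 - G)^(-1) V^T.)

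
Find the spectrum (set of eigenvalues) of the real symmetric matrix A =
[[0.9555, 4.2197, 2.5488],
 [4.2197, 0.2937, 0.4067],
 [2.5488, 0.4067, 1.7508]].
sigma(A) ≈ {-4, 1, 6}

A is real symmetric, so its spectrum consists of real eigenvalues. Expanding the characteristic polynomial of the displayed matrix gives
  det(λ I - A) = p(λ) = λ^3 + (-3)λ^2 + (-22)λ + (24).
Solving p(λ) = 0 yields eigenvalues ≈ -4, 1, 6. (A is shown rounded to 4 decimals, so these recover the underlying integer eigenvalues to within that precision.)
Verification: the trace of A = 3 equals the sum of eigenvalues 3, and det(A) ≈ -24.0010 matches the eigenvalue product -24.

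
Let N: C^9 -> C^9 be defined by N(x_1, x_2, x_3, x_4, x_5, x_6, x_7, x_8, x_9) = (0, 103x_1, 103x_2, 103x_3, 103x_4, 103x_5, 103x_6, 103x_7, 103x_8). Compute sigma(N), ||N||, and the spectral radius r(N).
sigma(N) = {0}; ||N|| = 103; r(N) = 0. (N is nilpotent with N^9 = 0.)

On C^9, N is a strictly lower-triangular matrix with 103 on the subdiagonal and zeros elsewhere, so its characteristic polynomial is lambda^9 and every eigenvalue is 0: sigma(N) = {0}. For the operator norm, N e_i = 103e_{i+1} for i = 1, ..., 8 and N e_9 = 0, so the singular values of N are 103 (with multiplicity 8) and 0; hence ||N|| = 103. The spectral radius r(N) = max|lambda| = 0. Note ||N|| > r(N) — characteristic of non-normal nilpotent operators. Indeed N^9 = 0.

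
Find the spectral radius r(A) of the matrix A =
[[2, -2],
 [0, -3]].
r(A) = 3

The eigenvalues of A are the roots of its characteristic polynomial. With M = A (coefficients from the trace and determinant):
  p(λ) = det(λ I - M) = λ^2 + λ - 6.
For λ^2 + λ - 6 the discriminant is 25. It is a perfect square (5^2), so the roots are rational: λ = (-1 ± 5)/2 = 2, -3.
Thus the eigenvalues (to 4 decimals) are 2 (modulus 2); -3 (modulus 3). The spectral radius is the largest modulus: r(A) = 3. (Cross-check: r(A) ≤ ||A||_2 ≈ 3.8106; equality holds whenever A is normal, though it can also hold for some non-normal A.)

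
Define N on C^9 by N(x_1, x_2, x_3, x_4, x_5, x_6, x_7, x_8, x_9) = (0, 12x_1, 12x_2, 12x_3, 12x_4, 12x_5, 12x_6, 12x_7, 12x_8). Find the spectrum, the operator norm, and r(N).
sigma(N) = {0}; ||N|| = 12; r(N) = 0. (N is nilpotent with N^9 = 0.)

On C^9, N is a strictly lower-triangular matrix with 12 on the subdiagonal and zeros elsewhere, so its characteristic polynomial is lambda^9 and every eigenvalue is 0: sigma(N) = {0}. For the operator norm, N e_i = 12e_{i+1} for i = 1, ..., 8 and N e_9 = 0, so the singular values of N are 12 (with multiplicity 8) and 0; hence ||N|| = 12. The spectral radius r(N) = max|lambda| = 0. Note ||N|| > r(N) — characteristic of non-normal nilpotent operators. Indeed N^9 = 0.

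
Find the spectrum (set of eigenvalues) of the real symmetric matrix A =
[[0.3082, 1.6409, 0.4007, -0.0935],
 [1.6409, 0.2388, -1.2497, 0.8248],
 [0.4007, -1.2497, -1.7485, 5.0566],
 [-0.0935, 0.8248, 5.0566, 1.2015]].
sigma(A) ≈ {-6, -1, 2, 5}

A is real symmetric, so its spectrum consists of real eigenvalues. Expanding the characteristic polynomial of the displayed matrix gives
  det(λ I - A) = p(λ) = λ^4 + (0)λ^3 + (-33)λ^2 + (27.9985)λ + (60).
Solving p(λ) = 0 yields eigenvalues ≈ -6, -1, 2, 5. (A is shown rounded to 4 decimals, so these recover the underlying integer eigenvalues to within that precision.)
Verification: the trace of A = 0 equals the sum of eigenvalues 0, and det(A) ≈ 59.9993 matches the eigenvalue product 60.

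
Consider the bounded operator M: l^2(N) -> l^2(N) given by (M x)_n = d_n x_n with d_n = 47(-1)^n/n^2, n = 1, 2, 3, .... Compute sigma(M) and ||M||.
sigma(M) = {47(-1)^n/n^2 : n ≥ 1} ∪ {0}; ||M|| = 47

A bounded diagonal operator on l^2 with diagonal entries d_n has spectrum equal to the closure of {d_n : n ≥ 1}: every d_n is an eigenvalue (with eigenvector e_n), so {d_n} ⊂ sigma(M); the spectrum is closed, so its closure is too; and for lambda not in the closure, (M - lambda I) has bounded inverse (the diagonal entries 1/(d_n - lambda) are bounded). For our sequence d_n = 47(-1)^n/n^2, n = 1, 2, 3, ...:
  - {d_n} = {47(-1)^n/n^2 : n ≥ 1}; the only limit point is 0
  - closure = {47(-1)^n/n^2 : n ≥ 1} ∪ {0}
For the norm: a diagonal operator has ||M|| = sup_n |d_n|. Here |d_n| = 47/n^2 is decreasing, so sup_n |d_n| = |d_1| = 47. So ||M|| = 47.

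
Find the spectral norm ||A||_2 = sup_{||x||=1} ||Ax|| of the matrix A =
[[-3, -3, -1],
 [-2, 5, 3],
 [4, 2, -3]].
||A||_2 ≈ 6.6192 (= sqrt(largest eigenvalue of A^T A))

||A||_2 = sigma_max(A) = sqrt(lambda_max(A^T A)). Form the symmetric matrix M = A^T A =
[[29, 7, -15],
 [7, 38, 12],
 [-15, 12, 19]].
Its characteristic polynomial (trace, sum of principal 2x2 minors, determinant of M give the coefficients) is
  p(λ) = det(λ I - M) = λ^3 - 86λ^2 + 1957λ - 4761.
No integer candidate from the rational root theorem (±divisors of 4761) is a root, so the roots are irrational. The cubic discriminant is Δ = 43587297 > 0, so there are three distinct real roots. p(2) = -1183 and p(3) = 363 have opposite signs, so a root lies in (2, 3); Newton's method refines it to λ ≈ 2.7559. p(39) = 75 and p(40) = -81 have opposite signs, so a root lies in (39, 40); Newton's method refines it to λ ≈ 39.4298. p(43) = -117 and p(44) = 35 have opposite signs, so a root lies in (43, 44); Newton's method refines it to λ ≈ 43.8143. Check (Vieta): the three roots sum to 86, matching tr M = 86.
So the eigenvalues of A^T A are ≈ 2.7559, 39.4298, 43.8143 (all ≥ 0, as they must be for A^T A). The largest is λ_max ≈ 43.8143, hence ||A||_2 = sqrt(λ_max) ≈ 6.6192.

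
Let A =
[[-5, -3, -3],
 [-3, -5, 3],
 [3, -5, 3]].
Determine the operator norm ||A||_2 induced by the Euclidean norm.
||A||_2 ≈ 8.4599 (= sqrt(largest eigenvalue of A^T A))

||A||_2 = sigma_max(A) = sqrt(lambda_max(A^T A)). Form the symmetric matrix M = A^T A =
[[43, 15, 15],
 [15, 59, -21],
 [15, -21, 27]].
Its characteristic polynomial (trace, sum of principal 2x2 minors, determinant of M give the coefficients) is
  p(λ) = det(λ I - M) = λ^3 - 129λ^2 + 4400λ - 20736.
No integer candidate from the rational root theorem (±divisors of 20736) is a root, so the roots are irrational. The cubic discriminant is Δ = 3624846592 > 0, so there are three distinct real roots. p(5) = -1836 and p(6) = 1236 have opposite signs, so a root lies in (5, 6); Newton's method refines it to λ ≈ 5.5888. p(51) = 786 and p(52) = -144 have opposite signs, so a root lies in (51, 52); Newton's method refines it to λ ≈ 51.8415. p(71) = -714 and p(72) = 576 have opposite signs, so a root lies in (71, 72); Newton's method refines it to λ ≈ 71.5697. Check (Vieta): the three roots sum to 129, matching tr M = 129.
So the eigenvalues of A^T A are ≈ 5.5888, 51.8415, 71.5697 (all ≥ 0, as they must be for A^T A). The largest is λ_max ≈ 71.5697, hence ||A||_2 = sqrt(λ_max) ≈ 8.4599.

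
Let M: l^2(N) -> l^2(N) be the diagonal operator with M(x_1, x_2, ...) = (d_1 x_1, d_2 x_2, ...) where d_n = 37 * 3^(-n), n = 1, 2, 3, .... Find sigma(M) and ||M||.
sigma(M) = {37 * 3^(-n) : n ≥ 1} ∪ {0}; ||M|| = 37/3

A bounded diagonal operator on l^2 with diagonal entries d_n has spectrum equal to the closure of {d_n : n ≥ 1}: every d_n is an eigenvalue (with eigenvector e_n), so {d_n} ⊂ sigma(M); the spectrum is closed, so its closure is too; and for lambda not in the closure, (M - lambda I) has bounded inverse (the diagonal entries 1/(d_n - lambda) are bounded). For our sequence d_n = 37 * 3^(-n), n = 1, 2, 3, ...:
  - {d_n} = {37 * 3^(-n) : n ≥ 1}; the only limit point is 0
  - closure = {37 * 3^(-n) : n ≥ 1} ∪ {0}
For the norm: a diagonal operator has ||M|| = sup_n |d_n|. Here d_n = 37 * 3^(-n) is positive and decreasing, so sup_n |d_n| = d_1 = 37/3. So ||M|| = 37/3.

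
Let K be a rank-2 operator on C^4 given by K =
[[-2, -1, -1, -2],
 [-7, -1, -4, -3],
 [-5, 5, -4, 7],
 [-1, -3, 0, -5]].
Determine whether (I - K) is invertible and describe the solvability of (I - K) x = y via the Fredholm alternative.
(I - K) is invertible (det(I - K) = 59 ≠ 0), so for every y in C^4 the equation (I - K) x = y has a unique solution.

K has rank 2 and factors as K = U V^T = u1 v1^T + u2 v2^T with u1 = (0, -1, -3, 1), v1 = (1, -2, 1, -3), u2 = (-1, -3, -1, -1), v2 = (2, 1, 1, 2) (multiplying out reproduces the displayed K). The nonzero eigenvalues of U V^T coincide with those of the 2 x 2 matrix G = V^T U = [[v1·u1, v1·u2], [v2·u1, v2·u2]] = [[-4, 7], [-2, -8]], and by the Sylvester determinant identity det(I_4 - U V^T) = det(I_2 - V^T U) = det([[5, -7], [2, 9]]) = (5)(9) - (-7)(2) = 59. (Direct check: I - K =
[[3, 1, 1, 2],
 [7, 2, 4, 3],
 [5, -5, 5, -7],
 [1, 3, 0, 6]]
has determinant 59.) The finite-dimensional Fredholm alternative says: either (I - K) is invertible, or ker(I - K) ≠ {0} and then range(I - K) = ker((I - K)^*)^⊥, with dim ker(I - K) = dim ker((I - K)^*). Since det(I - K) ≠ 0, 1 is not an eigenvalue of K and ker(I - K) = {0}, so we are in the first case: for every y there is a unique x = (I - K)^(-1) y. (Explicitly, by the Woodbury identity, (I - U V^T)^(-1) = I + U (I_2 - G)^(-1) V^T.)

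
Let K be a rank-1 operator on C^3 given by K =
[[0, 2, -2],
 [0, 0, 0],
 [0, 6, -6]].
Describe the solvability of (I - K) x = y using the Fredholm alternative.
(I - K) is invertible (det(I - K) = 7 ≠ 0), so for every y in C^3 the equation (I - K) x = y has a unique solution.

K has rank 1, so it is an outer product K = u v^T: every row of K is a multiple of one row vector. Reading off the entries, u = (1, 0, 3) and v = (0, 2, -2) (row i of K equals u_i·v^T). A rank-one matrix u v^T satisfies K u = u (v·u) and kills the (2)-dimensional subspace v^⊥, so its characteristic polynomial is lambda^2 (lambda - v·u) with v·u = tr K = -6. Hence the eigenvalues of I - K are 1 (multiplicity 2) and 1 - (-6) = 7, so det(I - K) = 7. (Direct check: I - K =
[[1, -2, 2],
 [0, 1, 0],
 [0, -6, 7]]
has determinant 7.) The finite-dimensional Fredholm alternative says: either (I - K) is invertible, or ker(I - K) ≠ {0} and then range(I - K) = ker((I - K)^*)^⊥, with dim ker(I - K) = dim ker((I - K)^*). Since det(I - K) ≠ 0, 1 is not an eigenvalue of K and ker(I - K) = {0}, so we are in the first case: for every y there is a unique x = (I - K)^(-1) y. Explicitly, by the Sherman–Morrison formula, (I - u v^T)^(-1) = I + u v^T/(1 - v·u), i.e. (I - K)^(-1) = I + K/(7).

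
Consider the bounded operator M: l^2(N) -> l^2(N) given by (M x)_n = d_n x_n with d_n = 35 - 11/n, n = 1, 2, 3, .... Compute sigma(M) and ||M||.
sigma(M) = {35 - 11/n : n ≥ 1} ∪ {35}; ||M|| = 35

A bounded diagonal operator on l^2 with diagonal entries d_n has spectrum equal to the closure of {d_n : n ≥ 1}: every d_n is an eigenvalue (with eigenvector e_n), so {d_n} ⊂ sigma(M); the spectrum is closed, so its closure is too; and for lambda not in the closure, (M - lambda I) has bounded inverse (the diagonal entries 1/(d_n - lambda) are bounded). For our sequence d_n = 35 - 11/n, n = 1, 2, 3, ...:
  - {d_n} = {35 - 11/n : n ≥ 1}; the only limit point is 35
  - closure = {35 - 11/n : n ≥ 1} ∪ {35}
For the norm: a diagonal operator has ||M|| = sup_n |d_n|. Here d_n = 35 - 11/n increases monotonically from d_1 = 24 toward 35, with all terms in [24, 35); so sup_n |d_n| = 35 (the supremum is the limit, not attained). So ||M|| = 35.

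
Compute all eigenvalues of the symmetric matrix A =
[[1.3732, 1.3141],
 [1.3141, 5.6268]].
sigma(A) ≈ {1, 6}

A is real symmetric, so its spectrum consists of real eigenvalues. Expanding the characteristic polynomial of the displayed matrix gives
  det(λ I - A) = p(λ) = λ^2 + (-7)λ + (6).
Solving p(λ) = 0 yields eigenvalues ≈ 1, 6. (A is shown rounded to 4 decimals, so these recover the underlying integer eigenvalues to within that precision.)
Verification: the trace of A = 7 equals the sum of eigenvalues 7, and det(A) ≈ 5.9999 matches the eigenvalue product 6.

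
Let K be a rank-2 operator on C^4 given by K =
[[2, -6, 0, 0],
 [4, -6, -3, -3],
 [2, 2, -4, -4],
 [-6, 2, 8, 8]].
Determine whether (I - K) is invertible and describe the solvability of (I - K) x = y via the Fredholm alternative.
(I - K) is invertible (det(I - K) = 9 ≠ 0), so for every y in C^4 the equation (I - K) x = y has a unique solution.

K has rank 2 and factors as K = U V^T = u1 v1^T + u2 v2^T with u1 = (-2, -1, 2, -2), v1 = (2, 0, -3, -3), u2 = (-3, -3, 1, 1), v2 = (-2, 2, 2, 2) (multiplying out reproduces the displayed K). The nonzero eigenvalues of U V^T coincide with those of the 2 x 2 matrix G = V^T U = [[v1·u1, v1·u2], [v2·u1, v2·u2]] = [[-4, -12], [2, 4]], and by the Sylvester determinant identity det(I_4 - U V^T) = det(I_2 - V^T U) = det([[5, 12], [-2, -3]]) = (5)(-3) - (12)(-2) = 9. (Direct check: I - K =
[[-1, 6, 0, 0],
 [-4, 7, 3, 3],
 [-2, -2, 5, 4],
 [6, -2, -8, -7]]
has determinant 9.) The finite-dimensional Fredholm alternative says: either (I - K) is invertible, or ker(I - K) ≠ {0} and then range(I - K) = ker((I - K)^*)^⊥, with dim ker(I - K) = dim ker((I - K)^*). Since det(I - K) ≠ 0, 1 is not an eigenvalue of K and ker(I - K) = {0}, so we are in the first case: for every y there is a unique x = (I - K)^(-1) y. (Explicitly, by the Woodbury identity, (I - U V^T)^(-1) = I + U (I_2 - G)^(-1) V^T.)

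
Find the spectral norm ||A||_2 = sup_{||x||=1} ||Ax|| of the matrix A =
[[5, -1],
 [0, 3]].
||A||_2 = sqrt((35 + sqrt(325))/2) ≈ 5.1492 (= sqrt(largest eigenvalue of A^T A))

||A||_2 = sigma_max(A) = sqrt(lambda_max(A^T A)). Form the symmetric matrix M = A^T A =
[[25, -5],
 [-5, 10]].
Its characteristic polynomial (trace, determinant of M give the coefficients) is
  p(λ) = det(λ I - M) = λ^2 - 35λ + 225.
For λ^2 - 35λ + 225 the discriminant is 325. It is nonnegative but not a perfect square, so the roots are real and irrational: λ = (35 ± sqrt(325))/2 ≈ 26.5139, 8.4861.
So the eigenvalues of A^T A are ≈ 8.4861, 26.5139 (all ≥ 0, as they must be for A^T A). The largest is λ_max = (35 + sqrt(325))/2 ≈ 26.5139, hence ||A||_2 = sqrt(λ_max) = sqrt((35 + sqrt(325))/2) ≈ 5.1492.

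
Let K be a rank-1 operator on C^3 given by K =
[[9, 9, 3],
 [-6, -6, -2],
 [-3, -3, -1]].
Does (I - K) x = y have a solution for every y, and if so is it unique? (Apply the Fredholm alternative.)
(I - K) is invertible (det(I - K) = -1 ≠ 0), so for every y in C^3 the equation (I - K) x = y has a unique solution.

K has rank 1, so it is an outer product K = u v^T: every row of K is a multiple of one row vector. Reading off the entries, u = (3, -2, -1) and v = (3, 3, 1) (row i of K equals u_i·v^T). A rank-one matrix u v^T satisfies K u = u (v·u) and kills the (2)-dimensional subspace v^⊥, so its characteristic polynomial is lambda^2 (lambda - v·u) with v·u = tr K = 2. Hence the eigenvalues of I - K are 1 (multiplicity 2) and 1 - (2) = -1, so det(I - K) = -1. (Direct check: I - K =
[[-8, -9, -3],
 [6, 7, 2],
 [3, 3, 2]]
has determinant -1.) The finite-dimensional Fredholm alternative says: either (I - K) is invertible, or ker(I - K) ≠ {0} and then range(I - K) = ker((I - K)^*)^⊥, with dim ker(I - K) = dim ker((I - K)^*). Since det(I - K) ≠ 0, 1 is not an eigenvalue of K and ker(I - K) = {0}, so we are in the first case: for every y there is a unique x = (I - K)^(-1) y. Explicitly, by the Sherman–Morrison formula, (I - u v^T)^(-1) = I + u v^T/(1 - v·u), i.e. (I - K)^(-1) = I - K.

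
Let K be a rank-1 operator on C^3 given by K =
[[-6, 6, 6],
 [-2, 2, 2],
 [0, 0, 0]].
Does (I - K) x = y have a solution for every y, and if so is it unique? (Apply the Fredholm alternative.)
(I - K) is invertible (det(I - K) = 5 ≠ 0), so for every y in C^3 the equation (I - K) x = y has a unique solution.

K has rank 1, so it is an outer product K = u v^T: every row of K is a multiple of one row vector. Reading off the entries, u = (3, 1, 0) and v = (-2, 2, 2) (row i of K equals u_i·v^T). A rank-one matrix u v^T satisfies K u = u (v·u) and kills the (2)-dimensional subspace v^⊥, so its characteristic polynomial is lambda^2 (lambda - v·u) with v·u = tr K = -4. Hence the eigenvalues of I - K are 1 (multiplicity 2) and 1 - (-4) = 5, so det(I - K) = 5. (Direct check: I - K =
[[7, -6, -6],
 [2, -1, -2],
 [0, 0, 1]]
has determinant 5.) The finite-dimensional Fredholm alternative says: either (I - K) is invertible, or ker(I - K) ≠ {0} and then range(I - K) = ker((I - K)^*)^⊥, with dim ker(I - K) = dim ker((I - K)^*). Since det(I - K) ≠ 0, 1 is not an eigenvalue of K and ker(I - K) = {0}, so we are in the first case: for every y there is a unique x = (I - K)^(-1) y. Explicitly, by the Sherman–Morrison formula, (I - u v^T)^(-1) = I + u v^T/(1 - v·u), i.e. (I - K)^(-1) = I + K/(5).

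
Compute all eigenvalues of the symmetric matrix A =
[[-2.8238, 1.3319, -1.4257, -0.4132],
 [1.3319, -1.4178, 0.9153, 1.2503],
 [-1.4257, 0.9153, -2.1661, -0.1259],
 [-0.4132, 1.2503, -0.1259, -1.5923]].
sigma(A) ≈ {-5, -2, -1, 0}

A is real symmetric, so its spectrum consists of real eigenvalues. Expanding the characteristic polynomial of the displayed matrix gives
  det(λ I - A) = p(λ) = λ^4 + (8)λ^3 + (17)λ^2 + (10)λ + (0).
Solving p(λ) = 0 yields eigenvalues ≈ -5, -2, -1, 0. (A is shown rounded to 4 decimals, so these recover the underlying integer eigenvalues to within that precision.)
Verification: the trace of A = -8 equals the sum of eigenvalues -8, and det(A) ≈ 0.0005 matches the eigenvalue product 0.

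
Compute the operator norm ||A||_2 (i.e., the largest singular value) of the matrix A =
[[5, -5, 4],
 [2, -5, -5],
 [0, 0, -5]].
||A||_2 ≈ 8.745 (= sqrt(largest eigenvalue of A^T A))

||A||_2 = sigma_max(A) = sqrt(lambda_max(A^T A)). Form the symmetric matrix M = A^T A =
[[29, -35, 10],
 [-35, 50, 5],
 [10, 5, 66]].
Its characteristic polynomial (trace, sum of principal 2x2 minors, determinant of M give the coefficients) is
  p(λ) = det(λ I - M) = λ^3 - 145λ^2 + 5314λ - 5625.
No integer candidate from the rational root theorem (±divisors of 5625) is a root, so the roots are irrational. The cubic discriminant is Δ = 2044687449 > 0, so there are three distinct real roots. p(1) = -455 and p(2) = 4431 have opposite signs, so a root lies in (1, 2); Newton's method refines it to λ ≈ 1.0907. p(67) = 271 and p(68) = -321 have opposite signs, so a root lies in (67, 68); Newton's method refines it to λ ≈ 67.4339. p(76) = -305 and p(77) = 381 have opposite signs, so a root lies in (76, 77); Newton's method refines it to λ ≈ 76.4753. Check (Vieta): the three roots sum to 145, matching tr M = 145.
So the eigenvalues of A^T A are ≈ 1.0907, 67.4339, 76.4753 (all ≥ 0, as they must be for A^T A). The largest is λ_max ≈ 76.4753, hence ||A||_2 = sqrt(λ_max) ≈ 8.745.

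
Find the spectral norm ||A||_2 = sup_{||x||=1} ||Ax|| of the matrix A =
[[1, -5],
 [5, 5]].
||A||_2 = sqrt((76 + sqrt(2176))/2) ≈ 7.831 (= sqrt(largest eigenvalue of A^T A))

||A||_2 = sigma_max(A) = sqrt(lambda_max(A^T A)). Form the symmetric matrix M = A^T A =
[[26, 20],
 [20, 50]].
Its characteristic polynomial (trace, determinant of M give the coefficients) is
  p(λ) = det(λ I - M) = λ^2 - 76λ + 900.
For λ^2 - 76λ + 900 the discriminant is 2176. It is nonnegative but not a perfect square, so the roots are real and irrational: λ = (76 ± sqrt(2176))/2 ≈ 61.3238, 14.6762.
So the eigenvalues of A^T A are ≈ 14.6762, 61.3238 (all ≥ 0, as they must be for A^T A). The largest is λ_max = (76 + sqrt(2176))/2 ≈ 61.3238, hence ||A||_2 = sqrt(λ_max) = sqrt((76 + sqrt(2176))/2) ≈ 7.831.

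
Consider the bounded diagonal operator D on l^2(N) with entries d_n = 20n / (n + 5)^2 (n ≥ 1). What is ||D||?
||D|| = 1 (attained at n = 5)

For D diagonal, ||D|| = sup_n |d_n|. Treat f(x) = 20x / (x + 5)^2 for real x > 0. By the quotient rule, f'(x) = 20(5 - x)/(x + 5)^3, which is positive for x < 5 and negative for x > 5. So f has a unique maximum at x = 5, and since 5 is a positive integer, the supremum over n ≥ 1 is attained at n = 5: d_5 = 20·5/(5 + 5)^2 = 20·5/100 = 1. Hence ||D|| = 1.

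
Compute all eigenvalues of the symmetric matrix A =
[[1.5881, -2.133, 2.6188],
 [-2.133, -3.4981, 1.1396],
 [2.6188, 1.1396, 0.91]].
sigma(A) ≈ {-5, 0, 4}

A is real symmetric, so its spectrum consists of real eigenvalues. Expanding the characteristic polynomial of the displayed matrix gives
  det(λ I - A) = p(λ) = λ^3 + (1)λ^2 + (-20)λ + (0).
Solving p(λ) = 0 yields eigenvalues ≈ -5, 0, 4. (A is shown rounded to 4 decimals, so these recover the underlying integer eigenvalues to within that precision.)
Verification: the trace of A = -1 equals the sum of eigenvalues -1, and det(A) ≈ 0.0010 matches the eigenvalue product 0.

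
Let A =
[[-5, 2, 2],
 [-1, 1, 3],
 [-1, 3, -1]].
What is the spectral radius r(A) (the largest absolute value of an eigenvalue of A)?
r(A) ≈ 4.402

The eigenvalues of A are the roots of its characteristic polynomial. With M = A (coefficients from the trace, the sum of principal 2x2 minors, and det A):
  p(λ) = det(λ I - M) = λ^3 + 5λ^2 - 6λ - 38.
No integer candidate from the rational root theorem (±divisors of 38) is a root, so the roots are irrational. The cubic discriminant is Δ = 2296 > 0, so there are three distinct real roots. p(-5) = -8 and p(-4) = 2 have opposite signs, so a root lies in (-5, -4); Newton's method refines it to λ ≈ -4.402. p(-4) = 2 and p(-3) = -2 have opposite signs, so a root lies in (-4, -3); Newton's method refines it to λ ≈ -3.2523. p(2) = -22 and p(3) = 16 have opposite signs, so a root lies in (2, 3); Newton's method refines it to λ ≈ 2.6543. Check (Vieta): the three roots sum to -5, matching tr M = -5.
Thus the eigenvalues (to 4 decimals) are -4.402 (modulus 4.402); -3.2523 (modulus 3.2523); 2.6543 (modulus 2.6543). The spectral radius is the largest modulus: r(A) ≈ 4.402. (Cross-check: r(A) ≤ ||A||_2 ≈ 6.4395; equality holds whenever A is normal, though it can also hold for some non-normal A.)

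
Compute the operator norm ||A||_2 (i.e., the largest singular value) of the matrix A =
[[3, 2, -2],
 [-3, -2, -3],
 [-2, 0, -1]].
||A||_2 ≈ 5.5323 (= sqrt(largest eigenvalue of A^T A))

||A||_2 = sigma_max(A) = sqrt(lambda_max(A^T A)). Form the symmetric matrix M = A^T A =
[[22, 12, 5],
 [12, 8, 2],
 [5, 2, 14]].
Its characteristic polynomial (trace, sum of principal 2x2 minors, determinant of M give the coefficients) is
  p(λ) = det(λ I - M) = λ^3 - 44λ^2 + 423λ - 400.
No integer candidate from the rational root theorem (±divisors of 400) is a root, so the roots are irrational. The cubic discriminant is Δ = 37050676 > 0, so there are three distinct real roots. p(1) = -20 and p(2) = 278 have opposite signs, so a root lies in (1, 2); Newton's method refines it to λ ≈ 1.0596. p(12) = 68 and p(13) = -140 have opposite signs, so a root lies in (12, 13); Newton's method refines it to λ ≈ 12.3341. p(30) = -310 and p(31) = 220 have opposite signs, so a root lies in (30, 31); Newton's method refines it to λ ≈ 30.6063. Check (Vieta): the three roots sum to 44, matching tr M = 44.
So the eigenvalues of A^T A are ≈ 1.0596, 12.3341, 30.6063 (all ≥ 0, as they must be for A^T A). The largest is λ_max ≈ 30.6063, hence ||A||_2 = sqrt(λ_max) ≈ 5.5323.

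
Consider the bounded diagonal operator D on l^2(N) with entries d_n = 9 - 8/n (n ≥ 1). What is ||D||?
||D|| = 9

For a diagonal operator on l^2 with entries d_n, ||D|| = sup_n |d_n|. Here d_1 = 1, d_2 = 5, ..., and d_n = 9 - 8/n increases monotonically toward 9. All terms lie in [1, 9), so |d_n| = d_n and the supremum is the limit 9, which is not attained by any individual d_n. Hence ||D|| = 9.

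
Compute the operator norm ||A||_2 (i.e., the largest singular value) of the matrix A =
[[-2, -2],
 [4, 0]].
||A||_2 = sqrt((24 + sqrt(320))/2) ≈ 4.5765 (= sqrt(largest eigenvalue of A^T A))

||A||_2 = sigma_max(A) = sqrt(lambda_max(A^T A)). Form the symmetric matrix M = A^T A =
[[20, 4],
 [4, 4]].
Its characteristic polynomial (trace, determinant of M give the coefficients) is
  p(λ) = det(λ I - M) = λ^2 - 24λ + 64.
For λ^2 - 24λ + 64 the discriminant is 320. It is nonnegative but not a perfect square, so the roots are real and irrational: λ = (24 ± sqrt(320))/2 ≈ 20.9443, 3.0557.
So the eigenvalues of A^T A are ≈ 3.0557, 20.9443 (all ≥ 0, as they must be for A^T A). The largest is λ_max = (24 + sqrt(320))/2 ≈ 20.9443, hence ||A||_2 = sqrt(λ_max) = sqrt((24 + sqrt(320))/2) ≈ 4.5765.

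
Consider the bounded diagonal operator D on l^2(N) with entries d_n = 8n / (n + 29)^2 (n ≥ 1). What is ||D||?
||D|| = 2/29 (attained at n = 29)

For D diagonal, ||D|| = sup_n |d_n|. Treat f(x) = 8x / (x + 29)^2 for real x > 0. By the quotient rule, f'(x) = 8(29 - x)/(x + 29)^3, which is positive for x < 29 and negative for x > 29. So f has a unique maximum at x = 29, and since 29 is a positive integer, the supremum over n ≥ 1 is attained at n = 29: d_29 = 8·29/(29 + 29)^2 = 8·29/3364 = 2/29. Hence ||D|| = 2/29.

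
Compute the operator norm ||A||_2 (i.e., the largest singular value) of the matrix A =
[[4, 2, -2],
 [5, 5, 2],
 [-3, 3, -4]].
||A||_2 ≈ 8.367 (= sqrt(largest eigenvalue of A^T A))

||A||_2 = sigma_max(A) = sqrt(lambda_max(A^T A)). Form the symmetric matrix M = A^T A =
[[50, 24, 14],
 [24, 38, -6],
 [14, -6, 24]].
Its characteristic polynomial (trace, sum of principal 2x2 minors, determinant of M give the coefficients) is
  p(λ) = det(λ I - M) = λ^3 - 112λ^2 + 3204λ - 18496.
No integer candidate from the rational root theorem (±divisors of 18496) is a root, so the roots are irrational. The cubic discriminant is Δ = 3499351808 > 0, so there are three distinct real roots. p(7) = -1213 and p(8) = 480 have opposite signs, so a root lies in (7, 8); Newton's method refines it to λ ≈ 7.7055. p(34) = 272 and p(35) = -681 have opposite signs, so a root lies in (34, 35); Newton's method refines it to λ ≈ 34.2873. p(70) = -16 and p(71) = 2307 have opposite signs, so a root lies in (70, 71); Newton's method refines it to λ ≈ 70.0072. Check (Vieta): the three roots sum to 112, matching tr M = 112.
So the eigenvalues of A^T A are ≈ 7.7055, 34.2873, 70.0072 (all ≥ 0, as they must be for A^T A). The largest is λ_max ≈ 70.0072, hence ||A||_2 = sqrt(λ_max) ≈ 8.367.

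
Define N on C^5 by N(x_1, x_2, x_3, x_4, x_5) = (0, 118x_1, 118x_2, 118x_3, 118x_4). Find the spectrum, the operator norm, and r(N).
sigma(N) = {0}; ||N|| = 118; r(N) = 0. (N is nilpotent with N^5 = 0.)

On C^5, N is a strictly lower-triangular matrix with 118 on the subdiagonal and zeros elsewhere, so its characteristic polynomial is lambda^5 and every eigenvalue is 0: sigma(N) = {0}. For the operator norm, N e_i = 118e_{i+1} for i = 1, ..., 4 and N e_5 = 0, so the singular values of N are 118 (with multiplicity 4) and 0; hence ||N|| = 118. The spectral radius r(N) = max|lambda| = 0. Note ||N|| > r(N) — characteristic of non-normal nilpotent operators. Indeed N^5 = 0.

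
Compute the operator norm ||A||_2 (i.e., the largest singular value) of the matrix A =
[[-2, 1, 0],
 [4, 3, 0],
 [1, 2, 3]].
||A||_2 ≈ 5.6228 (= sqrt(largest eigenvalue of A^T A))

||A||_2 = sigma_max(A) = sqrt(lambda_max(A^T A)). Form the symmetric matrix M = A^T A =
[[21, 12, 3],
 [12, 14, 6],
 [3, 6, 9]].
Its characteristic polynomial (trace, sum of principal 2x2 minors, determinant of M give the coefficients) is
  p(λ) = det(λ I - M) = λ^3 - 44λ^2 + 420λ - 900.
No integer candidate from the rational root theorem (±divisors of 900) is a root, so the roots are irrational. The cubic discriminant is Δ = 16002000 > 0, so there are three distinct real roots. p(3) = -9 and p(4) = 140 have opposite signs, so a root lies in (3, 4); Newton's method refines it to λ ≈ 3.0497. p(9) = 45 and p(10) = -100 have opposite signs, so a root lies in (9, 10); Newton's method refines it to λ ≈ 9.3344. p(31) = -373 and p(32) = 252 have opposite signs, so a root lies in (31, 32); Newton's method refines it to λ ≈ 31.616. Check (Vieta): the three roots sum to 44, matching tr M = 44.
So the eigenvalues of A^T A are ≈ 3.0497, 9.3344, 31.616 (all ≥ 0, as they must be for A^T A). The largest is λ_max ≈ 31.616, hence ||A||_2 = sqrt(λ_max) ≈ 5.6228.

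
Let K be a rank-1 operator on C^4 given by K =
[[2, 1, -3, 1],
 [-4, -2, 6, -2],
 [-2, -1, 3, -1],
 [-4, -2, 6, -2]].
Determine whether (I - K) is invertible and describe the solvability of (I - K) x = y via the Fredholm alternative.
(I - K) is singular (det(I - K) = 0, i.e. 1 ∈ sigma(K)). (I - K) x = y is solvable iff y ⊥ ker((I - K)^*) = span{(2, 1, -3, 1)}, i.e. iff 2y_1 + y_2 - 3y_3 + y_4 = 0. When solvable, the solutions are x = y + c·(1, -2, -1, -2), c arbitrary (ker(I - K) = span{(1, -2, -1, -2)}, dimension 1).

K has rank 1, so it is an outer product K = u v^T: every row of K is a multiple of one row vector. Reading off the entries, u = (1, -2, -1, -2) and v = (2, 1, -3, 1) (row i of K equals u_i·v^T). A rank-one matrix u v^T satisfies K u = u (v·u) and kills the (3)-dimensional subspace v^⊥, so its characteristic polynomial is lambda^3 (lambda - v·u) with v·u = tr K = 1. Hence the eigenvalues of I - K are 1 (multiplicity 3) and 1 - (1) = 0, so det(I - K) = 0. (Direct check: I - K =
[[-1, -1, 3, -1],
 [4, 3, -6, 2],
 [2, 1, -2, 1],
 [4, 2, -6, 3]]
has determinant 0.) So 1 is an eigenvalue of K and (I - K) is not invertible. The finite-dimensional Fredholm alternative says: either (I - K) is invertible, or ker(I - K) ≠ {0} and then range(I - K) = ker((I - K)^*)^⊥, with dim ker(I - K) = dim ker((I - K)^*). We are in the second case, so we need both kernels. Kernel of I - K: (I - K) u = u - u (v·u) = u - u = 0, so ker(I - K) = span{u} = span{(1, -2, -1, -2)} (it is exactly 1-dimensional because rank(I - K) = 3). Kernel of the adjoint: K is real, so (I - K)^* = I - K^T = I - v u^T, and (I - v u^T) v = v - v (u·v) = 0; hence ker((I - K)^*) = span{v} = span{(2, 1, -3, 1)}. Therefore (I - K) x = y is solvable iff <y, v> = 0, i.e. iff 2y_1 + y_2 - 3y_3 + y_4 = 0. When this holds, K y = u (v·y) = 0, so (I - K) y = y and x = y is a particular solution; the full solution set is the line x = y + c·u = y + c·(1, -2, -1, -2), c ∈ C.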